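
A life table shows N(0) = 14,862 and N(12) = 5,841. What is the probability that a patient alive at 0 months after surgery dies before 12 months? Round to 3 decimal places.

P(die before 12 | alive at 0) = 1 − N(12)/N(0) = 1 − 5,841/14,862 = (9,021)/14,862 = 0.606984.

0.607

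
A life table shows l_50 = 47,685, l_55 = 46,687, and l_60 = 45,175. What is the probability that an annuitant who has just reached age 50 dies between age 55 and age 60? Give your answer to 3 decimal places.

0.032

We want 5|5q50 = (l_55 − l_60)/l_50.
This is the probability of reaching 55 but not 60, conditional on being alive at 50: (l_55 − l_60) / l_50.
= (46,687 − 45,175) / 47,685 = 1,512 / 47,685 = 0.031708.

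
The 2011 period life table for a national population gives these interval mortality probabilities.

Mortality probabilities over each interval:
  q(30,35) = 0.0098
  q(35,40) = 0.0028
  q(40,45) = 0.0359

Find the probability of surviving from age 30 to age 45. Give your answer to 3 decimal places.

P(survive 30→45) = (1 − 0.0098) × (1 − 0.0028) × (1 − 0.0359).
= 0.9902 × 0.9972 × 0.9641 = 0.951979.

0.952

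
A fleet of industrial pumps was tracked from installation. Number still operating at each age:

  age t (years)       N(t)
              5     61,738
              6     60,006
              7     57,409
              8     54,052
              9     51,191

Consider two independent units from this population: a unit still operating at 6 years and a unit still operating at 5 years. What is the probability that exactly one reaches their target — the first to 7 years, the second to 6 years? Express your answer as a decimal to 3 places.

0.069

p₁ = N(7)/N(6) = 57,409/60,006 = 0.956721; p₂ = N(6)/N(5) = 60,006/61,738 = 0.971946.
P(exactly one) = p₁(1−p₂) + (1−p₁)p₂ = 0.026840 + 0.042065 = 0.068905.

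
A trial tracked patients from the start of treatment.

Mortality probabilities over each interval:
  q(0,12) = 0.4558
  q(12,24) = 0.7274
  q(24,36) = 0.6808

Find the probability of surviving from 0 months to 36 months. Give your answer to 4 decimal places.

Survival from 0 to 36 is the product of surviving each interval: (1 − 0.4558) × (1 − 0.7274) × (1 − 0.6808).
= 0.5442 × 0.2726 × 0.3192 = 0.047353.

0.0474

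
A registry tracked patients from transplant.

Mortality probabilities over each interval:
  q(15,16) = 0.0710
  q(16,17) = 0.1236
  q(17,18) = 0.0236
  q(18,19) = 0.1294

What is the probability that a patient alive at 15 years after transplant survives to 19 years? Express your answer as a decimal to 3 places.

Chaining the interval survival probabilities: (1 − 0.0710) × (1 − 0.1236) × (1 − 0.0236) × (1 − 0.1294).
= 0.9290 × 0.8764 × 0.9764 × 0.8706 = 0.692093.

0.692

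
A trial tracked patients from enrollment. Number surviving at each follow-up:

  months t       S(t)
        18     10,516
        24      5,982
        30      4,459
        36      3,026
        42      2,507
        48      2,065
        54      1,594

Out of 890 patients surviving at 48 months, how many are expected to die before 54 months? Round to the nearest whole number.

The relevant probability is 1 − 1,594/2,065 = 0.228087.
Expected number = 890 × 0.228087 = 203.

203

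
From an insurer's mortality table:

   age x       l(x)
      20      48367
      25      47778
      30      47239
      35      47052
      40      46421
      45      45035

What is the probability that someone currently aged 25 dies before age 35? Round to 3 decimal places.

0.015

P(die before 35 | alive at 25) = 1 − l(35)/l(25) = 1 − 47052/47778 = (726)/47778 = 0.015195.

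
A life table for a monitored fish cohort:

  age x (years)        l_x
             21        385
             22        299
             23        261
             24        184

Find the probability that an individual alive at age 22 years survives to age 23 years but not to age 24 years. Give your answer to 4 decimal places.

0.2575

This is the probability of reaching 23 but not 24, conditional on being alive at 22: (l_23 − l_24) / l_22.
= (261 − 184) / 299 = 77 / 299 = 0.257525.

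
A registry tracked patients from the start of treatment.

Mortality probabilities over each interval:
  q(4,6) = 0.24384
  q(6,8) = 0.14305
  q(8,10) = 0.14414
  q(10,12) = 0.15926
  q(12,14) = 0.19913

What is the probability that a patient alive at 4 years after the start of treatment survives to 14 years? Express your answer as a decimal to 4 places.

0.3734

Chaining the interval survival probabilities: (1 − 0.24384) × (1 − 0.14305) × (1 − 0.14414) × (1 − 0.15926) × (1 − 0.19913).
= 0.75616 × 0.85695 × 0.85586 × 0.84074 × 0.80087 = 0.373418.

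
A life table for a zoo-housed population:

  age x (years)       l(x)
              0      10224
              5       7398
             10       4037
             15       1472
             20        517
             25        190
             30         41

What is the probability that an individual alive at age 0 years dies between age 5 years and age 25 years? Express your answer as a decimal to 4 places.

This is the probability of reaching 5 but not 25, conditional on being alive at 0: (l(5) − l(25)) / l(0).
= (7398 − 190) / 10224 = 7208 / 10224 = 0.705008.

0.7050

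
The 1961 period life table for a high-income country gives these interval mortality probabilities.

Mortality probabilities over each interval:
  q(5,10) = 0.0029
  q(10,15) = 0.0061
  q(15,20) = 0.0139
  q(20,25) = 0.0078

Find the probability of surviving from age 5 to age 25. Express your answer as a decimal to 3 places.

0.970

Survival from 5 to 25 is the product of surviving each interval: (1 − 0.0029) × (1 − 0.0061) × (1 − 0.0139) × (1 − 0.0078).
= 0.9971 × 0.9939 × 0.9861 × 0.9922 = 0.969620.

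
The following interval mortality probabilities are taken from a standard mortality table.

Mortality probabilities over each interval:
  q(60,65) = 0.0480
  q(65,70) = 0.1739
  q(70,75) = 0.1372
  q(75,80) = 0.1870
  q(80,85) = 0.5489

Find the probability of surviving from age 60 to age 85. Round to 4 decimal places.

The overall survival probability is (1 − 0.0480) × (1 − 0.1739) × (1 − 0.1372) × (1 − 0.1870) × (1 − 0.5489).
= 0.9520 × 0.8261 × 0.8628 × 0.8130 × 0.4511 = 0.248853.

0.2489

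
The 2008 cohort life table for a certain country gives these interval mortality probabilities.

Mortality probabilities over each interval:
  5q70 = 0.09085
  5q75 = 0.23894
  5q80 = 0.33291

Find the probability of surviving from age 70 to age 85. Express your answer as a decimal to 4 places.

0.4616

Chaining the interval survival probabilities: (1 − 0.09085) × (1 − 0.23894) × (1 − 0.33291).
= 0.90915 × 0.76106 × 0.66709 = 0.461571.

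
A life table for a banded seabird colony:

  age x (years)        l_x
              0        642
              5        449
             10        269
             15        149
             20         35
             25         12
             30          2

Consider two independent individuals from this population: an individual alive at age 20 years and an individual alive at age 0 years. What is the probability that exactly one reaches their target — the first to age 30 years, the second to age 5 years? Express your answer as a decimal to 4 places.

p₁ = l_30/l_20 = 2/35 = 0.057143; p₂ = l_5/l_0 = 449/642 = 0.699377.
P(exactly one) = p₁(1−p₂) + (1−p₁)p₂ = 0.017179 + 0.659413 = 0.676591.

0.6766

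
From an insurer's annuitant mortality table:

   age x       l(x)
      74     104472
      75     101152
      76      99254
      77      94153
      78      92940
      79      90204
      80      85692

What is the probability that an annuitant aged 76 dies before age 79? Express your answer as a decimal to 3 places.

0.091

P(die before 79 | alive at 76) = 1 − l(79)/l(76) = 1 − 90204/99254 = (9050)/99254 = 0.091180.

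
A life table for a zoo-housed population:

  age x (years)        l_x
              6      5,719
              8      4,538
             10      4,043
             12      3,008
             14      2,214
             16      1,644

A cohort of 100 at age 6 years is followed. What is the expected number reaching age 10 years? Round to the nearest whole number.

The relevant probability is 4,043/5,719 = 0.706942.
Expected number = 100 × 0.706942 = 71.

71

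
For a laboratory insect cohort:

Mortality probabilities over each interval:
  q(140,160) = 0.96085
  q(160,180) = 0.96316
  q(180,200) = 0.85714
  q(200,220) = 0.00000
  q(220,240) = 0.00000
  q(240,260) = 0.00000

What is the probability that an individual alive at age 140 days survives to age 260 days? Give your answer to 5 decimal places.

0.00021

Chaining the interval survival probabilities: (1 − 0.96085) × (1 − 0.96316) × (1 − 0.85714) × (1 − 0.00000) × (1 − 0.00000) × (1 − 0.00000).
= 0.03915 × 0.03684 × 0.14286 × 1.00000 × 1.00000 × 1.00000 = 0.000206.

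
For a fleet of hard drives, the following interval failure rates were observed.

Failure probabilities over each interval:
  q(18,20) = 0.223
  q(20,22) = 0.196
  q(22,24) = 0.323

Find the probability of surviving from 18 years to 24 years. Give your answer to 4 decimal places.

0.4229

P(survive 18→24) = (1 − 0.223) × (1 − 0.196) × (1 − 0.323).
= 0.777 × 0.804 × 0.677 = 0.422927.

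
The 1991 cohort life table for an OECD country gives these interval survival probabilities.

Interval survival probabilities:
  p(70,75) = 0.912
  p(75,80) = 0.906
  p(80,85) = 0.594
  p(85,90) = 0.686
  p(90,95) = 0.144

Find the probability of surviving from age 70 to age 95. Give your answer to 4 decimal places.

Chaining the interval survival probabilities: 0.912 × 0.906 × 0.594 × 0.686 × 0.144.
= 0.048484.

0.0485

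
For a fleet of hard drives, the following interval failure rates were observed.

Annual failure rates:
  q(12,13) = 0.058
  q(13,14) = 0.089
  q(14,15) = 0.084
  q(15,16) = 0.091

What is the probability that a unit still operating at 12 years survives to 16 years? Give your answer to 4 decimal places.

0.7145

P(survive 12→16) = (1 − 0.058) × (1 − 0.089) × (1 − 0.084) × (1 − 0.091).
= 0.942 × 0.911 × 0.916 × 0.909 = 0.714543.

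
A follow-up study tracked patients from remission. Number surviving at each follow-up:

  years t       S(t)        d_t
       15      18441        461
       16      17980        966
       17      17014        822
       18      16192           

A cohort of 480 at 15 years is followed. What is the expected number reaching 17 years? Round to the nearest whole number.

443

The relevant probability is 17014/18441 = 0.922618.
Expected number = 480 × 0.922618 = 443.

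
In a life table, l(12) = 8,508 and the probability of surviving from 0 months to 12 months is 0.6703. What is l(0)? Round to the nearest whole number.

l(0) = l(12) / p = 8,508 / 0.6703 = 12693.

12693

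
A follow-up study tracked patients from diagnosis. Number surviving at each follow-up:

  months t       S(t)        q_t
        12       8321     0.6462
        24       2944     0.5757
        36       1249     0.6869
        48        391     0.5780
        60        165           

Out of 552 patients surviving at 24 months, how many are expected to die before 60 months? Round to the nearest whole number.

The relevant probability is 1 − 165/2944 = 0.943954.
Expected number = 552 × 0.943954 = 521.

521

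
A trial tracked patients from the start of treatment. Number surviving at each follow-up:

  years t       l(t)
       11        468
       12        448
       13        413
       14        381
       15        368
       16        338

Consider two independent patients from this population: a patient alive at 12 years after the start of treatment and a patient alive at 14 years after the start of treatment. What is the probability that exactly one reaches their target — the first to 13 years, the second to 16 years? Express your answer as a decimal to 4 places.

p₁ = l(13)/l(12) = 413/448 = 0.921875; p₂ = l(16)/l(14) = 338/381 = 0.887139.
P(exactly one) = p₁(1−p₂) + (1−p₁)p₂ = 0.104044 + 0.069308 = 0.173351.

0.1734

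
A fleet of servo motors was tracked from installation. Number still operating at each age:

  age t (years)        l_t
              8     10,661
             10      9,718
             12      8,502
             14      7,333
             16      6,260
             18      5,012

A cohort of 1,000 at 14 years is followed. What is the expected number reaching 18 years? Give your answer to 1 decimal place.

The relevant probability is 5,012/7,333 = 0.683486.
Expected number = 1,000 × 0.683486 = 683.5.

683.5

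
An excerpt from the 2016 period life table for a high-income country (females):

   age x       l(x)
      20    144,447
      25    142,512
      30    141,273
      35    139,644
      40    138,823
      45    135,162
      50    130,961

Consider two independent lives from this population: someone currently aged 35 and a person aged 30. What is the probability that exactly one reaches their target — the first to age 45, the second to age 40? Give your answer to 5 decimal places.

p₁ = l(45)/l(35) = 135,162/139,644 = 0.967904; p₂ = l(40)/l(30) = 138,823/141,273 = 0.982658.
P(exactly one) = p₁(1−p₂) + (1−p₁)p₂ = 0.016785 + 0.031539 = 0.048325.

0.04832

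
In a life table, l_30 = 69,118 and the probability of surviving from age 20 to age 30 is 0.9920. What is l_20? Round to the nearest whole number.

69675

l_20 = l_30 / p = 69,118 / 0.9920 = 69675.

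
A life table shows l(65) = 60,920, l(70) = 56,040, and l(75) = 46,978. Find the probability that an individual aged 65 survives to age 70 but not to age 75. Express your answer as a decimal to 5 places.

This is the probability of reaching 70 but not 75, conditional on being alive at 65: (l(70) − l(75)) / l(65).
= (56,040 − 46,978) / 60,920 = 9,062 / 60,920 = 0.148752.

0.14875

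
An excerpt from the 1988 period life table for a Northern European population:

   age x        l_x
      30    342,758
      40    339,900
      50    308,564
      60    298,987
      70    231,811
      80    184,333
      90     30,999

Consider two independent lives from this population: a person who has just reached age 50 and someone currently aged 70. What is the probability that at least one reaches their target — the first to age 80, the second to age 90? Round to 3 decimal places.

p₁ = l_80/l_50 = 184,333/308,564 = 0.597390; p₂ = l_90/l_70 = 30,999/231,811 = 0.133725.
P(at least one) = 1 − (1−p₁)(1−p₂) = 1 − 0.402610 × 0.866275 = 0.651229.

0.651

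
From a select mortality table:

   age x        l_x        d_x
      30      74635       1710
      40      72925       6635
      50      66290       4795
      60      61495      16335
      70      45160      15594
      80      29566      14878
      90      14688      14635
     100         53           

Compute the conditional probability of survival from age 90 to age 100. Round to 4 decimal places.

0.0036

We want 10p90 = l_100/l_90.
The conditional survival probability is l_100/l_90 = 53/14688 = 0.003608.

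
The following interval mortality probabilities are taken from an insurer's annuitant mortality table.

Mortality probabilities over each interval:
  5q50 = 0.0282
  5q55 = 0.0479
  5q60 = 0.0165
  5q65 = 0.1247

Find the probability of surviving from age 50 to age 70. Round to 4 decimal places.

0.7965

Survival from 50 to 70 is the product of surviving each interval: (1 − 0.0282) × (1 − 0.0479) × (1 − 0.0165) × (1 − 0.1247).
= 0.9718 × 0.9521 × 0.9835 × 0.8753 = 0.796509.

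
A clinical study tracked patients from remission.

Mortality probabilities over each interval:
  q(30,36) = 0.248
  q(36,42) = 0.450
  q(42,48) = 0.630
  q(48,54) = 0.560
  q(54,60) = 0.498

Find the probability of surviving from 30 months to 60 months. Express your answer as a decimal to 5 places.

0.03380

Chaining the interval survival probabilities: (1 − 0.248) × (1 − 0.450) × (1 − 0.630) × (1 − 0.560) × (1 − 0.498).
= 0.752 × 0.550 × 0.370 × 0.440 × 0.502 = 0.033802.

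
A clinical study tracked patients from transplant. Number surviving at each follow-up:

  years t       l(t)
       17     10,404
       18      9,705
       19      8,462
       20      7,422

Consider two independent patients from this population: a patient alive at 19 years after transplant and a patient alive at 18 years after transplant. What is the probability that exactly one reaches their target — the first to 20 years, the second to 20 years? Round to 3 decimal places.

p₁ = l(20)/l(19) = 7,422/8,462 = 0.877098; p₂ = l(20)/l(18) = 7,422/9,705 = 0.764760.
P(exactly one) = p₁(1−p₂) + (1−p₁)p₂ = 0.206329 + 0.093991 = 0.300319.

0.300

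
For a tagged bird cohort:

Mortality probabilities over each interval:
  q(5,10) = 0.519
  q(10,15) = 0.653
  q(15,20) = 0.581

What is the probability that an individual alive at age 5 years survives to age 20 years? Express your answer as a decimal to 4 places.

Chaining the interval survival probabilities: (1 − 0.519) × (1 − 0.653) × (1 − 0.581).
= 0.481 × 0.347 × 0.419 = 0.069934.

0.0699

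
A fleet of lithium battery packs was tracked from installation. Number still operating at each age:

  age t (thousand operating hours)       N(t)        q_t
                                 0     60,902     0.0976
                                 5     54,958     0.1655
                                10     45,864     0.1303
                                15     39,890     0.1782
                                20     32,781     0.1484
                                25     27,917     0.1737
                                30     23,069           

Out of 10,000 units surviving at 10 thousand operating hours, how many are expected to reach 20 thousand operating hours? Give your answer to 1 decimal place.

The relevant probability is 32,781/45,864 = 0.714744.
Expected number = 10,000 × 0.714744 = 7147.4.

7147.4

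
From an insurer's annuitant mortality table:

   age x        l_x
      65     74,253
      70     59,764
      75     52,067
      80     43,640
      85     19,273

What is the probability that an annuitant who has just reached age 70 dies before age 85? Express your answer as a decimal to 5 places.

P(die before 85 | alive at 70) = 1 − l_85/l_70 = 1 − 19,273/59,764 = (40,491)/59,764 = 0.677515.

0.67751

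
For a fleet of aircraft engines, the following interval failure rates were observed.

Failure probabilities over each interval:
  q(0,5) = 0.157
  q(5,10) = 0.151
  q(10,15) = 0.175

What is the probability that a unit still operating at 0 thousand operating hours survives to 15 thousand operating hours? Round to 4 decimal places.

P(survive 0→15) = (1 − 0.157) × (1 − 0.151) × (1 − 0.175).
= 0.843 × 0.849 × 0.825 = 0.590458.

0.5905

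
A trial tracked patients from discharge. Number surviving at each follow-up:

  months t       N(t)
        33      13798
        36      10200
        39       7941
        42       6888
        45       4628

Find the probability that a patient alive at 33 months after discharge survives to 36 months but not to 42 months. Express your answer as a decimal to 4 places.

0.2400

This is the probability of reaching 36 but not 42, conditional on being alive at 33: (N(36) − N(42)) / N(33).
= (10200 − 6888) / 13798 = 3312 / 13798 = 0.240035.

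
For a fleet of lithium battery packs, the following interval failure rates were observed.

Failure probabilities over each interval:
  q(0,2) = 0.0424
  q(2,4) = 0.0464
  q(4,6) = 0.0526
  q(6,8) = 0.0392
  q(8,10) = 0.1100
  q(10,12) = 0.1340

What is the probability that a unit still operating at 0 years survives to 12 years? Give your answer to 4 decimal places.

0.6407

P(survive 0→12) = (1 − 0.0424) × (1 − 0.0464) × (1 − 0.0526) × (1 − 0.0392) × (1 − 0.1100) × (1 − 0.1340).
= 0.9576 × 0.9536 × 0.9474 × 0.9608 × 0.8900 × 0.8660 = 0.640656.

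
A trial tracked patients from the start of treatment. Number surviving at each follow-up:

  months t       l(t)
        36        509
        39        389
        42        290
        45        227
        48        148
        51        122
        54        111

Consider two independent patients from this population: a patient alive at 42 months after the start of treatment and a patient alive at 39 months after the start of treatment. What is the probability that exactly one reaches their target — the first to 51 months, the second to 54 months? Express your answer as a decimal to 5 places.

p₁ = l(51)/l(42) = 122/290 = 0.420690; p₂ = l(54)/l(39) = 111/389 = 0.285347.
P(exactly one) = p₁(1−p₂) + (1−p₁)p₂ = 0.300647 + 0.165304 = 0.465952.

0.46595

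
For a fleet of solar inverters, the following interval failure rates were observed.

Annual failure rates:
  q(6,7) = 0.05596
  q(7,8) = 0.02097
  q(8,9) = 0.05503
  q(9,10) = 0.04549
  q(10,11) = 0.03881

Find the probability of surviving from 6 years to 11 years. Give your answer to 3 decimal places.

Chaining the interval survival probabilities: (1 − 0.05596) × (1 − 0.02097) × (1 − 0.05503) × (1 − 0.04549) × (1 − 0.03881).
= 0.94404 × 0.97903 × 0.94497 × 0.95451 × 0.96119 = 0.801298.

0.801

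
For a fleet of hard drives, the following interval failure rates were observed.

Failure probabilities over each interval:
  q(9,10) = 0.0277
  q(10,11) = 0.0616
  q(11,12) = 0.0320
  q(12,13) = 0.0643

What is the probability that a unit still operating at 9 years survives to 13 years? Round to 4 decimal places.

0.8264

Survival from 9 to 13 is the product of surviving each interval: (1 − 0.0277) × (1 − 0.0616) × (1 − 0.0320) × (1 − 0.0643).
= 0.9723 × 0.9384 × 0.9680 × 0.9357 = 0.826419.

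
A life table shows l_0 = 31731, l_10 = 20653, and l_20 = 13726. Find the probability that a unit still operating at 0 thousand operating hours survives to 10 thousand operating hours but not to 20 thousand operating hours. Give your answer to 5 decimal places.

This is the probability of reaching 10 but not 20, conditional on being operational at 0: (l_10 − l_20) / l_0.
= (20653 − 13726) / 31731 = 6927 / 31731 = 0.218304.

0.21830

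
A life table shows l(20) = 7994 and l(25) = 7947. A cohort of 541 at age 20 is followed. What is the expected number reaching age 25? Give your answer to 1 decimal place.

537.8

The relevant probability is 7947/7994 = 0.994121.
Expected number = 541 × 0.994121 = 537.8.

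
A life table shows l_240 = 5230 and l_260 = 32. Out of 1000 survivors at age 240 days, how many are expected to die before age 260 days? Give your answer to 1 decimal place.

The relevant probability is 1 − 32/5230 = 0.993881.
Expected number = 1000 × 0.993881 = 993.9.

993.9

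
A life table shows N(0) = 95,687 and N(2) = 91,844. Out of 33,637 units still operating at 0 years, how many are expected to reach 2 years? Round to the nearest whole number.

The relevant probability is 91,844/95,687 = 0.959838.
Expected number = 33,637 × 0.959838 = 32286.

32286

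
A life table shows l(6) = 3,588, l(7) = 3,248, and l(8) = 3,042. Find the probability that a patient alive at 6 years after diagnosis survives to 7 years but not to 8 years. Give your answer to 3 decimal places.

0.057

This is the probability of reaching 7 but not 8, conditional on being alive at 6: (l(7) − l(8)) / l(6).
= (3,248 − 3,042) / 3,588 = 206 / 3,588 = 0.057414.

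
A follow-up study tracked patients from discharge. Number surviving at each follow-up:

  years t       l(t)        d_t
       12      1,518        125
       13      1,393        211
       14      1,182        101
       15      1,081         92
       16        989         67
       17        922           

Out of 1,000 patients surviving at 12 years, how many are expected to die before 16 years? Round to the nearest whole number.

The relevant probability is 1 − 989/1,518 = 0.348485.
Expected number = 1,000 × 0.348485 = 348.

348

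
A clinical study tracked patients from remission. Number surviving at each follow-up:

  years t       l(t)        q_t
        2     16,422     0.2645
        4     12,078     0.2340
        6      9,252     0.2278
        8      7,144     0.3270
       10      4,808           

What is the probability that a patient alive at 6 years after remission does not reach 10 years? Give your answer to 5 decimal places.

0.48033

P(die before 10 | alive at 6) = 1 − l(10)/l(6) = 1 − 4,808/9,252 = (4,444)/9,252 = 0.480329.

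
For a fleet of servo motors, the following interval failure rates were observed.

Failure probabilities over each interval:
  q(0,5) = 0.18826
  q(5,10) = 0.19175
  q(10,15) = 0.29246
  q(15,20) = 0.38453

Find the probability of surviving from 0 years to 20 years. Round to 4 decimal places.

Chaining the interval survival probabilities: (1 − 0.18826) × (1 − 0.19175) × (1 − 0.29246) × (1 − 0.38453).
= 0.81174 × 0.80825 × 0.70754 × 0.61547 = 0.285707.

0.2857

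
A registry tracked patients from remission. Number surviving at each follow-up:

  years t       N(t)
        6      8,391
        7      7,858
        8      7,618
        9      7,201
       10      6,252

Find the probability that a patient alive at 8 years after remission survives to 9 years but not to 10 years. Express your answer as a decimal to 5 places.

0.12457

This is the probability of reaching 9 but not 10, conditional on being alive at 8: (N(9) − N(10)) / N(8).
= (7,201 − 6,252) / 7,618 = 949 / 7,618 = 0.124573.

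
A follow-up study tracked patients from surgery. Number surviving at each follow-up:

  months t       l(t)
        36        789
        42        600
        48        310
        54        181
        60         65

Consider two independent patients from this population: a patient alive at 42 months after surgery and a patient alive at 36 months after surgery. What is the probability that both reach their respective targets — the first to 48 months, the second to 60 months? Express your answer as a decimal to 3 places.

p₁ = l(48)/l(42) = 310/600 = 0.516667; p₂ = l(60)/l(36) = 65/789 = 0.082383.
P(both) = p₁ × p₂ = 0.516667 × 0.082383 = 0.042565.

0.043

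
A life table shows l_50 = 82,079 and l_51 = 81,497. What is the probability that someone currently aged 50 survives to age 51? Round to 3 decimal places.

We want 1p50 = l_51/l_50.
The conditional survival probability is l_51/l_50 = 81,497/82,079 = 0.992909.

0.993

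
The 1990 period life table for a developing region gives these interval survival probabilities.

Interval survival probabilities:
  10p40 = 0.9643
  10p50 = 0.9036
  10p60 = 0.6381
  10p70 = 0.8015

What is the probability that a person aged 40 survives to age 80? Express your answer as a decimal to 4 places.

0.4456

The overall survival probability is 0.9643 × 0.9036 × 0.6381 × 0.8015.
= 0.445636.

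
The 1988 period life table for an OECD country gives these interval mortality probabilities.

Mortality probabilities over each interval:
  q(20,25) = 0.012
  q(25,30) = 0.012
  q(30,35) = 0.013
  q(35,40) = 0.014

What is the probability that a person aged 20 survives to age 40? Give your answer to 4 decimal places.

0.9500

Chaining the interval survival probabilities: (1 − 0.012) × (1 − 0.012) × (1 − 0.013) × (1 − 0.014).
= 0.988 × 0.988 × 0.987 × 0.986 = 0.949966.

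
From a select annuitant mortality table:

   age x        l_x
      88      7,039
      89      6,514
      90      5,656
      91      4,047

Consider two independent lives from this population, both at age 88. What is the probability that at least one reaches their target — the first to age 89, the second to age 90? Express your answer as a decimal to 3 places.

p₁ = l_89/l_88 = 6,514/7,039 = 0.925416; p₂ = l_90/l_88 = 5,656/7,039 = 0.803523.
P(at least one) = 1 − (1−p₁)(1−p₂) = 1 − 0.074584 × 0.196477 = 0.985346.

0.985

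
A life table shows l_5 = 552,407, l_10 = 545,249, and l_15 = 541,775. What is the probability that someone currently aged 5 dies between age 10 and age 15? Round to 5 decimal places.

0.00629

This is the probability of reaching 10 but not 15, conditional on being alive at 5: (l_10 − l_15) / l_5.
= (545,249 − 541,775) / 552,407 = 3,474 / 552,407 = 0.006289.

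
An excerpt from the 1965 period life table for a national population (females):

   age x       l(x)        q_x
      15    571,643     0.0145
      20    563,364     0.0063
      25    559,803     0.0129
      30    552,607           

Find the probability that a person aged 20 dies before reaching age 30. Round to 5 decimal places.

0.01909

P(die before 30 | alive at 20) = 1 − l(30)/l(20) = 1 − 552,607/563,364 = (10,757)/563,364 = 0.019094.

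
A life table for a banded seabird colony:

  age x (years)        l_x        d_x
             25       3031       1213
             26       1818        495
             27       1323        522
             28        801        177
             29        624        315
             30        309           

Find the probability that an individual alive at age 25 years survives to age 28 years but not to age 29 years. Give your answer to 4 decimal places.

0.0584

This is the probability of reaching 28 but not 29, conditional on being alive at 25: (l_28 − l_29) / l_25.
= (801 − 624) / 3031 = 177 / 3031 = 0.058397.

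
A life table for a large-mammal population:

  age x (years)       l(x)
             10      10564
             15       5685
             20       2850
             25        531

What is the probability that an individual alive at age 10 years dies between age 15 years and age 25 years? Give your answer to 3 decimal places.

This is the probability of reaching 15 but not 25, conditional on being alive at 10: (l(15) − l(25)) / l(10).
= (5685 − 531) / 10564 = 5154 / 10564 = 0.487883.

0.488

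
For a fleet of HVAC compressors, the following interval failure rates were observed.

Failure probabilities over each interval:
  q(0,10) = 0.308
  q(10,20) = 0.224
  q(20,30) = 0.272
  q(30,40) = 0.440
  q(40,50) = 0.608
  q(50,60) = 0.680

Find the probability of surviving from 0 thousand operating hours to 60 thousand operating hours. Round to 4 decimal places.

Survival from 0 to 60 is the product of surviving each interval: (1 − 0.308) × (1 − 0.224) × (1 − 0.272) × (1 − 0.440) × (1 − 0.608) × (1 − 0.680).
= 0.692 × 0.776 × 0.728 × 0.560 × 0.392 × 0.320 = 0.027461.

0.0275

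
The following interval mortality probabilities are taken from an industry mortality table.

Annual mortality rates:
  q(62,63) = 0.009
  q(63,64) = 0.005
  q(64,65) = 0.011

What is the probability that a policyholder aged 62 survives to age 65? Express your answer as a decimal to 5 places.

0.97520

Chaining the interval survival probabilities: (1 − 0.009) × (1 − 0.005) × (1 − 0.011).
= 0.991 × 0.995 × 0.989 = 0.975199.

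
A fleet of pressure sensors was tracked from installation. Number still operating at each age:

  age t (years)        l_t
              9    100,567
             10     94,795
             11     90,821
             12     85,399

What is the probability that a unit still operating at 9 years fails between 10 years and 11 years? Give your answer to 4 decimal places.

0.0395

This is the probability of reaching 10 but not 11, conditional on being operational at 9: (l_10 − l_11) / l_9.
= (94,795 − 90,821) / 100,567 = 3,974 / 100,567 = 0.039516.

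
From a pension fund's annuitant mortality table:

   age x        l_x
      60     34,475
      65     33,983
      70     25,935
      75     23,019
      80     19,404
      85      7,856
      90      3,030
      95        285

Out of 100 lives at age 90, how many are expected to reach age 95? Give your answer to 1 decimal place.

The relevant probability is 285/3,030 = 0.094059.
Expected number = 100 × 0.094059 = 9.4.

9.4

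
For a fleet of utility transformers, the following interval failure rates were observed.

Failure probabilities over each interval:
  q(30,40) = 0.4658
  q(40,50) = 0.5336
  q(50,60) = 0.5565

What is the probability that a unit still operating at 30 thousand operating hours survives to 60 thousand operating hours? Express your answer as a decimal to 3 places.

0.110

P(survive 30→60) = (1 − 0.4658) × (1 − 0.5336) × (1 − 0.5565).
= 0.5342 × 0.4664 × 0.4435 = 0.110498.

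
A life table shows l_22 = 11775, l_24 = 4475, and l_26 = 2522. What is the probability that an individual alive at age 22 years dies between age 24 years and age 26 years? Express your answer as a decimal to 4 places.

0.1659

This is the probability of reaching 24 but not 26, conditional on being alive at 22: (l_24 − l_26) / l_22.
= (4475 − 2522) / 11775 = 1953 / 11775 = 0.165860.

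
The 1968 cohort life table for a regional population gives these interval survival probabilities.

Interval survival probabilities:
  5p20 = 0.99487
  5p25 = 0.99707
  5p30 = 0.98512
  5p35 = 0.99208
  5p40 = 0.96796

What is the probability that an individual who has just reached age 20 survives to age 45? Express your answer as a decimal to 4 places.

Survival from 20 to 45 is the product of surviving each interval: 0.99487 × 0.99707 × 0.98512 × 0.99208 × 0.96796.
= 0.938394.

0.9384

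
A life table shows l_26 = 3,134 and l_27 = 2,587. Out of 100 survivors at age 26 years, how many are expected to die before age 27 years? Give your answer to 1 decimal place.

The relevant probability is 1 − 2,587/3,134 = 0.174537.
Expected number = 100 × 0.174537 = 17.5.

17.5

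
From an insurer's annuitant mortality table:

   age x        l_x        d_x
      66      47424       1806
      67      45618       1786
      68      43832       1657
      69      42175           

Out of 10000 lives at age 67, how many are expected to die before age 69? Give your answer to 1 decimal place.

754.7

The relevant probability is 1 − 42175/45618 = 0.075475.
Expected number = 10000 × 0.075475 = 754.7.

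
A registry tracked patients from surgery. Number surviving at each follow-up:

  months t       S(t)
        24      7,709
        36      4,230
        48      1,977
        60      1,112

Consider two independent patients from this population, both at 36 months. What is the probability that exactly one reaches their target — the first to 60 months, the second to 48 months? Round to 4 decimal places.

0.4845

p₁ = S(60)/S(36) = 1,112/4,230 = 0.262884; p₂ = S(48)/S(36) = 1,977/4,230 = 0.467376.
P(exactly one) = p₁(1−p₂) + (1−p₁)p₂ = 0.140018 + 0.344510 = 0.484529.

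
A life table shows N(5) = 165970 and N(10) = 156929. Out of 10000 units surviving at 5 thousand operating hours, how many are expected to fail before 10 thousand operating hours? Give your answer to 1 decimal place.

544.7

The relevant probability is 1 − 156929/165970 = 0.054474.
Expected number = 10000 × 0.054474 = 544.7.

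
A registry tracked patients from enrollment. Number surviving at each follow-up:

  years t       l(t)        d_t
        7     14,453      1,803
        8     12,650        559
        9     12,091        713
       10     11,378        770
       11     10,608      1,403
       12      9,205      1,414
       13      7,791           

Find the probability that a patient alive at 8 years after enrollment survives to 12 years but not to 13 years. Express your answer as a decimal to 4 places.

This is the probability of reaching 12 but not 13, conditional on being alive at 8: (l(12) − l(13)) / l(8).
= (9,205 − 7,791) / 12,650 = 1,414 / 12,650 = 0.111779.

0.1118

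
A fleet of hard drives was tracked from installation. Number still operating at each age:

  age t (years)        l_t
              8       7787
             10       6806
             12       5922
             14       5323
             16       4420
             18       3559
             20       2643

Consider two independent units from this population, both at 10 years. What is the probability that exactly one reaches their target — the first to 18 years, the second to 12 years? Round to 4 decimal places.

p₁ = l_18/l_10 = 3559/6806 = 0.522921; p₂ = l_12/l_10 = 5922/6806 = 0.870115.
P(exactly one) = p₁(1−p₂) + (1−p₁)p₂ = 0.067920 + 0.415114 = 0.483033.

0.4830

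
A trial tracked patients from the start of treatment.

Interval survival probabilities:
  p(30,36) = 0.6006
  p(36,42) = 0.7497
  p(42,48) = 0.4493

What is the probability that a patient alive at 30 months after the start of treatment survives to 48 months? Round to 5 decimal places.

0.20231

Survival from 30 to 48 is the product of surviving each interval: 0.6006 × 0.7497 × 0.4493.
= 0.202306.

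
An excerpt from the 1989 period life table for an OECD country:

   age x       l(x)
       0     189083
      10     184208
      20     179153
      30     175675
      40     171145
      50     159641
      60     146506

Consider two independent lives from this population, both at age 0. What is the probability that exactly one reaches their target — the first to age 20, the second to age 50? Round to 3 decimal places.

0.192

p₁ = l(20)/l(0) = 179153/189083 = 0.947483; p₂ = l(50)/l(0) = 159641/189083 = 0.844291.
P(exactly one) = p₁(1−p₂) + (1−p₁)p₂ = 0.147532 + 0.044340 = 0.191871.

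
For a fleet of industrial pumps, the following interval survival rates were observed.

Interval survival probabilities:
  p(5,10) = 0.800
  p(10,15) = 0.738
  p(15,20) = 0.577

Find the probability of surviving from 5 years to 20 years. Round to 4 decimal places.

Chaining the interval survival probabilities: 0.800 × 0.738 × 0.577.
= 0.340661.

0.3407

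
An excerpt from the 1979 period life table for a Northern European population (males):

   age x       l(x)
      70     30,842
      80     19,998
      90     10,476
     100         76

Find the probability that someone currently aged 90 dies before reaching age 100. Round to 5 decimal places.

P(die before 100 | alive at 90) = 1 − l(100)/l(90) = 1 − 76/10,476 = (10,400)/10,476 = 0.992745.

0.99275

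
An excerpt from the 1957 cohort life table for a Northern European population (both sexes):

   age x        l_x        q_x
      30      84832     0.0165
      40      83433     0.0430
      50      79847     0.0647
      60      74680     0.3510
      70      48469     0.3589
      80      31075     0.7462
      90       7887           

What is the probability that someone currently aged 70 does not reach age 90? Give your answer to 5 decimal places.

P(die before 90 | alive at 70) = 1 − l_90/l_70 = 1 − 7887/48469 = (40582)/48469 = 0.837277.

0.83728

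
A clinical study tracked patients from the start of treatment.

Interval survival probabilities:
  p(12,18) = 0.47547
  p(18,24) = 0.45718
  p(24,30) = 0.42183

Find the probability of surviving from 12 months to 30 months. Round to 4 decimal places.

0.0917

Chaining the interval survival probabilities: 0.47547 × 0.45718 × 0.42183.
= 0.091695.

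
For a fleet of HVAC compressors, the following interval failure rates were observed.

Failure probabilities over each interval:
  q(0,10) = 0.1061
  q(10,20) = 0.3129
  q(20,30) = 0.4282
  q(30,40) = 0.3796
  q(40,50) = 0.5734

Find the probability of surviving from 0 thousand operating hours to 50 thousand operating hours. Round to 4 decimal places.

0.0929

Survival from 0 to 50 is the product of surviving each interval: (1 − 0.1061) × (1 − 0.3129) × (1 − 0.4282) × (1 − 0.3796) × (1 − 0.5734).
= 0.8939 × 0.6871 × 0.5718 × 0.6204 × 0.4266 = 0.092949.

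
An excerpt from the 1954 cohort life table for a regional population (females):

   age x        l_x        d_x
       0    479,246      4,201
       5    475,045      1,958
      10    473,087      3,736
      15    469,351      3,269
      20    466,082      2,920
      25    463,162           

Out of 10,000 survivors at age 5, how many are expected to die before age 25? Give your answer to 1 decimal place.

The relevant probability is 1 − 463,162/475,045 = 0.025014.
Expected number = 10,000 × 0.025014 = 250.1.

250.1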